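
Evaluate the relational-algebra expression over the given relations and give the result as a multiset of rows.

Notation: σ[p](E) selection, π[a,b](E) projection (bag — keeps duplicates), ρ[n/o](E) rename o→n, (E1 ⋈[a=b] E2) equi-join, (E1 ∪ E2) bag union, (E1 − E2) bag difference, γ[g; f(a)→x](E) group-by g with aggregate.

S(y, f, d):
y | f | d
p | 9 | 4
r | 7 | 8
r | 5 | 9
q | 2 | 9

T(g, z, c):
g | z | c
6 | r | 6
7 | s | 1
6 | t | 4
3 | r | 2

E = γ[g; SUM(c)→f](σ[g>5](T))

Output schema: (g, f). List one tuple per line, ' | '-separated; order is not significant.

Stepwise |·|:
  T → 4
  σ[g>5](T) → 3
  γ[g; SUM(c)→f](σ[g>5](T)) → 2

== RESULT ==
g | f
6 | 10
7 | 1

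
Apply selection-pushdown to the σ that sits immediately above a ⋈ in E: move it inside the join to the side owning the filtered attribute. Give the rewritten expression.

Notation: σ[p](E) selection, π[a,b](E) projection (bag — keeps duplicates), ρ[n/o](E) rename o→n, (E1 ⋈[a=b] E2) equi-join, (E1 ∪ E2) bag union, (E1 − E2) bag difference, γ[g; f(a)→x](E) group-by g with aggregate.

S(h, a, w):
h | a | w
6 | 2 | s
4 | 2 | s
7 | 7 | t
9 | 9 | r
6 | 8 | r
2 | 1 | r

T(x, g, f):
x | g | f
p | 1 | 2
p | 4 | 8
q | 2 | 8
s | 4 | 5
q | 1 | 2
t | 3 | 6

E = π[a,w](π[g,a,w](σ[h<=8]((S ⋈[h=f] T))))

σ filters on h, owned by the left side.
E' = π[a,w](π[g,a,w]((σ[h<=8](S) ⋈[h=f] T)))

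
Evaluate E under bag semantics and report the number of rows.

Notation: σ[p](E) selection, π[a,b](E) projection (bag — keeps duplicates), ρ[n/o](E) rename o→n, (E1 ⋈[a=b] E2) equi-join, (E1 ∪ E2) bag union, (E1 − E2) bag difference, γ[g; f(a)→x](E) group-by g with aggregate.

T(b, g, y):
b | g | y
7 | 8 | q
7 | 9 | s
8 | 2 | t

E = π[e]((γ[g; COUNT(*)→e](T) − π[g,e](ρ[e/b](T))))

Per-node cardinality:
  T → 3
  γ[g; COUNT(*)→e](T) → 3
  T → 3
  ρ[e/b](T) → 3
  π[g,e](ρ[e/b](T)) → 3
  (γ[g; COUNT(*)→e](T) − π[g,e](ρ[e/b](T))) → 3
  π[e]((γ[g; COUNT(*)→e](T) − π[g,e](ρ[e/b](T)))) → 3

|E| = 3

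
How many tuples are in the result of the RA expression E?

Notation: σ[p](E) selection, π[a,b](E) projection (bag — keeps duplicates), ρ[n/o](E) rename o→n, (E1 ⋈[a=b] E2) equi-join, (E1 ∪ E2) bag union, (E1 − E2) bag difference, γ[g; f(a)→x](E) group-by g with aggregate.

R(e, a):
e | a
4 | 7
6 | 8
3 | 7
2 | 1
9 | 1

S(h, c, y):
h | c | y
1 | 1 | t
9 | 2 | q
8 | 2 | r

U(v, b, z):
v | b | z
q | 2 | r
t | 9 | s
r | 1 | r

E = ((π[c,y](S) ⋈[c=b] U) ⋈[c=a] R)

Per-node cardinality:
  S → 3
  π[c,y](S) → 3
  U → 3
  (π[c,y](S) ⋈[c=b] U) → 3
  R → 5
  ((π[c,y](S) ⋈[c=b] U) ⋈[c=a] R) → 2

|E| = 2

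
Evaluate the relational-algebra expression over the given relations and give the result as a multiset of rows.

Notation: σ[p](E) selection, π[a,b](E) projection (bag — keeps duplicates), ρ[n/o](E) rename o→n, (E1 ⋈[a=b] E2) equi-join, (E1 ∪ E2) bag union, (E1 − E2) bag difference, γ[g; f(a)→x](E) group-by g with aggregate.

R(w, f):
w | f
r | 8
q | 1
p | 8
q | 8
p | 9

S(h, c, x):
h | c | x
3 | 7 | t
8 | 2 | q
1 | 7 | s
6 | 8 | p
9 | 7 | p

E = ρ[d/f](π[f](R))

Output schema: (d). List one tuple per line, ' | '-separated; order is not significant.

Row counts bottom-up:
  R → 5
  π[f](R) → 5
  ρ[d/f](π[f](R)) → 5

== RESULT ==
d
1
8
8
8
9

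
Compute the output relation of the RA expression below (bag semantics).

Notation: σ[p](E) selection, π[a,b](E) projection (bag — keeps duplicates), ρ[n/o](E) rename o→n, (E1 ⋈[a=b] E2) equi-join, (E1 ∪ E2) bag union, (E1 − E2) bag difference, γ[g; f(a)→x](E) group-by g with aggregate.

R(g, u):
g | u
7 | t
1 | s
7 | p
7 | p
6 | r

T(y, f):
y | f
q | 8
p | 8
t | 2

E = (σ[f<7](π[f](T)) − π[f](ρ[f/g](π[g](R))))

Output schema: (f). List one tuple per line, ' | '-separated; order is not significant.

Subexpression sizes:
  T → 3
  π[f](T) → 3
  σ[f<7](π[f](T)) → 1
  R → 5
  π[g](R) → 5
  ρ[f/g](π[g](R)) → 5
  π[f](ρ[f/g](π[g](R))) → 5
  (σ[f<7](π[f](T)) − π[f](ρ[f/g](π[g](R)))) → 1

== RESULT ==
f
2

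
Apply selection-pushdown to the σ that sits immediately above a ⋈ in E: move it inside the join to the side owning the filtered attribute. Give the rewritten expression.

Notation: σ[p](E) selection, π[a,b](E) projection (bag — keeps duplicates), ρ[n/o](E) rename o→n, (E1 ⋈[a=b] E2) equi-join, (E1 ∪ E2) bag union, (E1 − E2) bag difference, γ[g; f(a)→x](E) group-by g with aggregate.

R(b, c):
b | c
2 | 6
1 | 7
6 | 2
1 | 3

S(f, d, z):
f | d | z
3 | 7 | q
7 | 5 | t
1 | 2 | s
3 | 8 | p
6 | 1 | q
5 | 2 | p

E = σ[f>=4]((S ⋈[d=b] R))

σ filters on f, owned by the left side.
E' = (σ[f>=4](S) ⋈[d=b] R)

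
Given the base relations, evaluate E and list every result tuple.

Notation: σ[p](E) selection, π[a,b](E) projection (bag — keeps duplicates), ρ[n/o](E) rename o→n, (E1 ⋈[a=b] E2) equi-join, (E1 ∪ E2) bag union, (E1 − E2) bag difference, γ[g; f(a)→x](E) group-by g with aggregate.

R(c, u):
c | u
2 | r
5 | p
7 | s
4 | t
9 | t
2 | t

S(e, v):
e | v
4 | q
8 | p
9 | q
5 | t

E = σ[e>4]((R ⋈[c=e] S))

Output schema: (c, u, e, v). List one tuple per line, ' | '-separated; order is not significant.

Stepwise |·|:
  R → 6
  S → 4
  (R ⋈[c=e] S) → 3
  σ[e>4]((R ⋈[c=e] S)) → 2

== RESULT ==
c | u | e | v
5 | p | 5 | t
9 | t | 9 | q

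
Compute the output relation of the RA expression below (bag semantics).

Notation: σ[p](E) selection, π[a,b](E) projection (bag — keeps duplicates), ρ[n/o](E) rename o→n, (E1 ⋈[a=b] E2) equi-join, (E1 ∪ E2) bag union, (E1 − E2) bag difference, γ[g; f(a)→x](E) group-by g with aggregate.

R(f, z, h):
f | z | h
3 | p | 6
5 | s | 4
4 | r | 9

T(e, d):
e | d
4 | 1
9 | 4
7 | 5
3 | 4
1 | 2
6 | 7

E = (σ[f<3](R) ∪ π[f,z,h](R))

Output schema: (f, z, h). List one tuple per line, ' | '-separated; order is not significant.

Subexpression sizes:
  R → 3
  σ[f<3](R) → 0
  R → 3
  π[f,z,h](R) → 3
  (σ[f<3](R) ∪ π[f,z,h](R)) → 3

== RESULT ==
f | z | h
3 | p | 6
4 | r | 9
5 | s | 4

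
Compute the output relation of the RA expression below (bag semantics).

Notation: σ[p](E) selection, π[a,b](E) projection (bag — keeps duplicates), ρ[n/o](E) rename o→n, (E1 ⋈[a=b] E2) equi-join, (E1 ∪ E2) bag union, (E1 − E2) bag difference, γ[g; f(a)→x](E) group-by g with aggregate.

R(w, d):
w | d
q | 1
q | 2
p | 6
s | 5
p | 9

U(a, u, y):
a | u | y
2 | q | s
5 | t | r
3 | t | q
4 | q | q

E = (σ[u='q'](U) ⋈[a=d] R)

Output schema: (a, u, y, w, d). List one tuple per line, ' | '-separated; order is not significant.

Row counts bottom-up:
  U → 4
  σ[u='q'](U) → 2
  R → 5
  (σ[u='q'](U) ⋈[a=d] R) → 1

== RESULT ==
a | u | y | w | d
2 | q | s | q | 2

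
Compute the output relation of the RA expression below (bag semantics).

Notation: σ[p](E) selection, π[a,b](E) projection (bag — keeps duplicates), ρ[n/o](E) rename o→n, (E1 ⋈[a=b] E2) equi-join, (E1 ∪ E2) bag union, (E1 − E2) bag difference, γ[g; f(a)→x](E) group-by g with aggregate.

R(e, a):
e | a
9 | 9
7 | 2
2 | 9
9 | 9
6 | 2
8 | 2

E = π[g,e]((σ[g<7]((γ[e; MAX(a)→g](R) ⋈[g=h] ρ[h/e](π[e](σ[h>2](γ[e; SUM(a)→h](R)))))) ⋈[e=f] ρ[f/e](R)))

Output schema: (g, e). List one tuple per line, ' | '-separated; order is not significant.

Stepwise |·|:
  R → 6
  γ[e; MAX(a)→g](R) → 5
  R → 6
  γ[e; SUM(a)→h](R) → 5
  σ[h>2](γ[e; SUM(a)→h](R)) → 2
  π[e](σ[h>2](γ[e; SUM(a)→h](R))) → 2
  ρ[h/e](π[e](σ[h>2](γ[e; SUM(a)→h](R)))) → 2
  (γ[e; MAX(a)→g](R) ⋈[g=h] ρ[h/e](π[e](σ[h>2](γ[e; SUM(a)→h](R))))) → 5
  σ[g<7]((γ[e; MAX(a)→g](R) ⋈[g=h] ρ[h/e](π[e](σ[h>2](γ[e; SUM(a)→h](R)))))) → 3
  R → 6
  ρ[f/e](R) → 6
  (σ[g<7]((γ[e; MAX(a)→g](R) ⋈[g=h] ρ[h/e](π[e](σ[h>2](γ[e; SUM(a)→h](R)))))) ⋈[e=f] ρ[f/e](R)) → 3
  π[g,e]((σ[g<7]((γ[e; MAX(a)→g](R) ⋈[g=h] ρ[h/e](π[e](σ[h>2](γ[e; SUM(a)→h](R)))))) ⋈[e=f] ρ[f/e](R))) → 3

== RESULT ==
g | e
2 | 6
2 | 7
2 | 8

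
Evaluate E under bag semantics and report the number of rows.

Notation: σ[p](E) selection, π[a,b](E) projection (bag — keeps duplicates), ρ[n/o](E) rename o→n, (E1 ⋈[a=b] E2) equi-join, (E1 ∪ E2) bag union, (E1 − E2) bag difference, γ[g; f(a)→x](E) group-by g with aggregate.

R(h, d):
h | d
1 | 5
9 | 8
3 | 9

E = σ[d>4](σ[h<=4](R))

Subexpression sizes:
  R → 3
  σ[h<=4](R) → 2
  σ[d>4](σ[h<=4](R)) → 2

|E| = 2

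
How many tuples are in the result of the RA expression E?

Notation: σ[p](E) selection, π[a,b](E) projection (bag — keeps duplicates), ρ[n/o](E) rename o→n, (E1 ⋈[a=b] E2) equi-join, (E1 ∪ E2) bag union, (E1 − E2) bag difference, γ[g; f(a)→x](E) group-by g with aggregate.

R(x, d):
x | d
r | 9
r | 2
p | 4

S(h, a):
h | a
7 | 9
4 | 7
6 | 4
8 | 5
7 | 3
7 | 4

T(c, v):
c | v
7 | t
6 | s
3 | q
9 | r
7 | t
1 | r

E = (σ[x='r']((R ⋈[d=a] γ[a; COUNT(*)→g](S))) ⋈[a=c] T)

Subexpression sizes:
  R → 3
  S → 6
  γ[a; COUNT(*)→g](S) → 5
  (R ⋈[d=a] γ[a; COUNT(*)→g](S)) → 2
  σ[x='r']((R ⋈[d=a] γ[a; COUNT(*)→g](S))) → 1
  T → 6
  (σ[x='r']((R ⋈[d=a] γ[a; COUNT(*)→g](S))) ⋈[a=c] T) → 1

|E| = 1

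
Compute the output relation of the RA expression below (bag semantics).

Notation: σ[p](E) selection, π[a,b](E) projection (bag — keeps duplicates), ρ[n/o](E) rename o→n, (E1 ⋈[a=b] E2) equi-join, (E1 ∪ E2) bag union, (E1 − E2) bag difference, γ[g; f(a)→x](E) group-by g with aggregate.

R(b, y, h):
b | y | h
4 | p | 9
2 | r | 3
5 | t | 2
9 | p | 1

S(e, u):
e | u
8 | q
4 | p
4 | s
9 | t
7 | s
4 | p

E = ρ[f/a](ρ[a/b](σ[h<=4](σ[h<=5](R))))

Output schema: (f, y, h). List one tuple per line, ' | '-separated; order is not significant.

Subexpression sizes:
  R → 4
  σ[h<=5](R) → 3
  σ[h<=4](σ[h<=5](R)) → 3
  ρ[a/b](σ[h<=4](σ[h<=5](R))) → 3
  ρ[f/a](ρ[a/b](σ[h<=4](σ[h<=5](R)))) → 3

== RESULT ==
f | y | h
2 | r | 3
5 | t | 2
9 | p | 1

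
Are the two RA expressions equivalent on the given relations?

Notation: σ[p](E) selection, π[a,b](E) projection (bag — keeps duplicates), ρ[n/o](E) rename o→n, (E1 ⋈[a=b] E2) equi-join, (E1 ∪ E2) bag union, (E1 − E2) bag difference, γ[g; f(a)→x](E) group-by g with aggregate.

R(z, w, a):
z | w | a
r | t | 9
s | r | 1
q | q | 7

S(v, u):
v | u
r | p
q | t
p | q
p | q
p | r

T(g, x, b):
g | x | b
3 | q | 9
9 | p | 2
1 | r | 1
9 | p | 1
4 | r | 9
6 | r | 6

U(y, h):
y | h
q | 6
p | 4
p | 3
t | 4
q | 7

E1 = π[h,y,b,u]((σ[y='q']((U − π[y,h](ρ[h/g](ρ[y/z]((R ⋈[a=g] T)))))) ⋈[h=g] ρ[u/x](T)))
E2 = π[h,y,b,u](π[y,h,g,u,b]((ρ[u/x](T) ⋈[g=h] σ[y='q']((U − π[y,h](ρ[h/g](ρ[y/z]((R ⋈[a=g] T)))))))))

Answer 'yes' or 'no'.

E1 subexpression sizes:
  U → 5
  R → 3
  T → 6
  (R ⋈[a=g] T) → 3
  ρ[y/z]((R ⋈[a=g] T)) → 3
  ρ[h/g](ρ[y/z]((R ⋈[a=g] T))) → 3
  π[y,h](ρ[h/g](ρ[y/z]((R ⋈[a=g] T)))) → 3
  (U − π[y,h](ρ[h/g](ρ[y/z]((R ⋈[a=g] T))))) → 5
  σ[y='q']((U − π[y,h](ρ[h/g](ρ[y/z]((R ⋈[a=g] T)))))) → 2
  T → 6
  ρ[u/x](T) → 6
  (σ[y='q']((U − π[y,h](ρ[h/g](ρ[y/z]((R ⋈[a=g] T)))))) ⋈[h=g] ρ[u/x](T)) → 1
  π[h,y,b,u]((σ[y='q']((U − π[y,h](ρ[h/g](ρ[y/z]((R ⋈[a=g] T)))))) ⋈[h=g] ρ[u/x](T))) → 1
E2 subexpression sizes:
  T → 6
  ρ[u/x](T) → 6
  U → 5
  R → 3
  T → 6
  (R ⋈[a=g] T) → 3
  ρ[y/z]((R ⋈[a=g] T)) → 3
  ρ[h/g](ρ[y/z]((R ⋈[a=g] T))) → 3
  π[y,h](ρ[h/g](ρ[y/z]((R ⋈[a=g] T)))) → 3
  (U − π[y,h](ρ[h/g](ρ[y/z]((R ⋈[a=g] T))))) → 5
  σ[y='q']((U − π[y,h](ρ[h/g](ρ[y/z]((R ⋈[a=g] T)))))) → 2
  (ρ[u/x](T) ⋈[g=h] σ[y='q']((U − π[y,h](ρ[h/g](ρ[y/z]((R ⋈[a=g] T))))))) → 1
  π[y,h,g,u,b]((ρ[u/x](T) ⋈[g=h] σ[y='q']((U − π[y,h](ρ[h/g](ρ[y/z]((R ⋈[a=g] T)))))))) → 1
  π[h,y,b,u](π[y,h,g,u,b]((ρ[u/x](T) ⋈[g=h] σ[y='q']((U − π[y,h](ρ[h/g](ρ[y/z]((R ⋈[a=g] T))))))))) → 1

E1 and E2 produce the same multiset:
h | y | b | u
6 | q | 6 | r

yes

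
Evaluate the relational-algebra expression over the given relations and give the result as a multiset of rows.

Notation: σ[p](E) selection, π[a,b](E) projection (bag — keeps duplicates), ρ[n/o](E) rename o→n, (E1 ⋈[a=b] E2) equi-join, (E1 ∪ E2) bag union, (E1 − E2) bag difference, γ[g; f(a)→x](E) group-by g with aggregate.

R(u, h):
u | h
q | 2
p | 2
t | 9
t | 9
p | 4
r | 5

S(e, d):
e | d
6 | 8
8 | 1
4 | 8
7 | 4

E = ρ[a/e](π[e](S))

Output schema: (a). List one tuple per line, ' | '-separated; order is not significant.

Stepwise |·|:
  S → 4
  π[e](S) → 4
  ρ[a/e](π[e](S)) → 4

== RESULT ==
a
4
6
7
8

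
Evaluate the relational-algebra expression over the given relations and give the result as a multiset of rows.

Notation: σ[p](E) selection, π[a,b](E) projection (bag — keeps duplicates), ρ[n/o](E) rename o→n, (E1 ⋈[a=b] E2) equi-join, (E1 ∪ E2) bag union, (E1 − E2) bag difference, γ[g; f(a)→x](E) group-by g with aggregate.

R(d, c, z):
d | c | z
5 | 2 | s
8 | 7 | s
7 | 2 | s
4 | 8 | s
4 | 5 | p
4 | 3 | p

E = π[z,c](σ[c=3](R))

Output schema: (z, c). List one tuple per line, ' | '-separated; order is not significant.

Subexpression sizes:
  R → 6
  σ[c=3](R) → 1
  π[z,c](σ[c=3](R)) → 1

== RESULT ==
z | c
p | 3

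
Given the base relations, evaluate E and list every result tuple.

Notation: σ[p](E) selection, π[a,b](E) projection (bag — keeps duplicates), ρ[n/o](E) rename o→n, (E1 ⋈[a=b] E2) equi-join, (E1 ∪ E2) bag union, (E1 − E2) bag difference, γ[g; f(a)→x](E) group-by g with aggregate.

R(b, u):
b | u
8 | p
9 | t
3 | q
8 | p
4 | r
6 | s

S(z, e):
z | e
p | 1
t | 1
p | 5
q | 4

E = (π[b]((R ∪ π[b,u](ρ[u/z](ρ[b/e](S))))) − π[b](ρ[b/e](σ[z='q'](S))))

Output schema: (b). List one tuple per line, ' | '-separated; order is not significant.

Row counts bottom-up:
  R → 6
  S → 4
  ρ[b/e](S) → 4
  ρ[u/z](ρ[b/e](S)) → 4
  π[b,u](ρ[u/z](ρ[b/e](S))) → 4
  (R ∪ π[b,u](ρ[u/z](ρ[b/e](S)))) → 10
  π[b]((R ∪ π[b,u](ρ[u/z](ρ[b/e](S))))) → 10
  S → 4
  σ[z='q'](S) → 1
  ρ[b/e](σ[z='q'](S)) → 1
  π[b](ρ[b/e](σ[z='q'](S))) → 1
  (π[b]((R ∪ π[b,u](ρ[u/z](ρ[b/e](S))))) − π[b](ρ[b/e](σ[z='q'](S)))) → 9

== RESULT ==
b
1
1
3
4
5
6
8
8
9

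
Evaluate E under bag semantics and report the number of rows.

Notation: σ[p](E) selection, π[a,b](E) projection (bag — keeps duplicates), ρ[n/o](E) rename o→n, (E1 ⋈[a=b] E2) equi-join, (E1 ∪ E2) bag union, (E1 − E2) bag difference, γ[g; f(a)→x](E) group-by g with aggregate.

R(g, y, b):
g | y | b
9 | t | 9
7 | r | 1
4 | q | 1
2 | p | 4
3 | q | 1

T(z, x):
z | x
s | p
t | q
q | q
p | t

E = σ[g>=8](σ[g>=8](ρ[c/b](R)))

Stepwise |·|:
  R → 5
  ρ[c/b](R) → 5
  σ[g>=8](ρ[c/b](R)) → 1
  σ[g>=8](σ[g>=8](ρ[c/b](R))) → 1

|E| = 1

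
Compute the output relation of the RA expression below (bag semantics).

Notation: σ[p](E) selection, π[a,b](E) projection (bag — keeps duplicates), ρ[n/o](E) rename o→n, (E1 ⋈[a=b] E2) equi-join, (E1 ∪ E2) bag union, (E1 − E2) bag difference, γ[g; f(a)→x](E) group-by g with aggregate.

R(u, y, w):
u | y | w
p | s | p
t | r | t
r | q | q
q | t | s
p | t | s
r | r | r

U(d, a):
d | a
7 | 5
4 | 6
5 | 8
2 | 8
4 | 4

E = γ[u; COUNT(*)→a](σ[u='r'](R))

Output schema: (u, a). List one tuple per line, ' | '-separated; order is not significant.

Row counts bottom-up:
  R → 6
  σ[u='r'](R) → 2
  γ[u; COUNT(*)→a](σ[u='r'](R)) → 1

== RESULT ==
u | a
r | 2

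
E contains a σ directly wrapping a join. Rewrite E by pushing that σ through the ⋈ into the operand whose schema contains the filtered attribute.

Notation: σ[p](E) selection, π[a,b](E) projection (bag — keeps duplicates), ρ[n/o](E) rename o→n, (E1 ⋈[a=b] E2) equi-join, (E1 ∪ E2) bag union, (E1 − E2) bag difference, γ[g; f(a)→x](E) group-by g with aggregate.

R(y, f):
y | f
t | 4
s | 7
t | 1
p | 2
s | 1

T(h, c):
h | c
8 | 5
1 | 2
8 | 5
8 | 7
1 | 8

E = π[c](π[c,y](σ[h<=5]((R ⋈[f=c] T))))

σ filters on h, owned by the right side.
E' = π[c](π[c,y]((R ⋈[f=c] σ[h<=5](T))))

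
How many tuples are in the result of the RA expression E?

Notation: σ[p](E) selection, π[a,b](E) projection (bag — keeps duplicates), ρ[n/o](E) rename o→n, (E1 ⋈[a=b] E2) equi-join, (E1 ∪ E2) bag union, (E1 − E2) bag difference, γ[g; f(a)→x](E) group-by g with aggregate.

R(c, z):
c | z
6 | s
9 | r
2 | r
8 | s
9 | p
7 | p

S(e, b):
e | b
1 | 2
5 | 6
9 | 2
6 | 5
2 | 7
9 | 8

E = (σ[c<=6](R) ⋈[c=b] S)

Row counts bottom-up:
  R → 6
  σ[c<=6](R) → 2
  S → 6
  (σ[c<=6](R) ⋈[c=b] S) → 3

|E| = 3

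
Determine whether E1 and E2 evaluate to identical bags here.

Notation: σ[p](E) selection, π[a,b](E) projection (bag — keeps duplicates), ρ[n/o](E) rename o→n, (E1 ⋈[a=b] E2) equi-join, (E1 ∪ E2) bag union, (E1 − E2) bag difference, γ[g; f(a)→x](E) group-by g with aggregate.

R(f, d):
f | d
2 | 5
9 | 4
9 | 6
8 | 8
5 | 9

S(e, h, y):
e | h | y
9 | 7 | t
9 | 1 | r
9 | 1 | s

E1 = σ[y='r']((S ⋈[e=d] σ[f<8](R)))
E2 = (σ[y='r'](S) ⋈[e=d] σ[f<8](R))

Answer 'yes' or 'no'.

E1 stepwise |·|:
  S → 3
  R → 5
  σ[f<8](R) → 2
  (S ⋈[e=d] σ[f<8](R)) → 3
  σ[y='r']((S ⋈[e=d] σ[f<8](R))) → 1
E2 stepwise |·|:
  S → 3
  σ[y='r'](S) → 1
  R → 5
  σ[f<8](R) → 2
  (σ[y='r'](S) ⋈[e=d] σ[f<8](R)) → 1

E1 and E2 produce the same multiset:
e | h | y | f | d
9 | 1 | r | 5 | 9

yes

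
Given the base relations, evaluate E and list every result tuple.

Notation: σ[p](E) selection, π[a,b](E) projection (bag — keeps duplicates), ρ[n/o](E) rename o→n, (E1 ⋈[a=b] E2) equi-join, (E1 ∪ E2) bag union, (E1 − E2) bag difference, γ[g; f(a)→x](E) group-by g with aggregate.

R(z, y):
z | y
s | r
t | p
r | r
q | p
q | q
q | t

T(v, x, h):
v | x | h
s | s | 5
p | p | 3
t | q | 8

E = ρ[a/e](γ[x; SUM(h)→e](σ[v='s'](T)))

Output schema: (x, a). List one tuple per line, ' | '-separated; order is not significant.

Subexpression sizes:
  T → 3
  σ[v='s'](T) → 1
  γ[x; SUM(h)→e](σ[v='s'](T)) → 1
  ρ[a/e](γ[x; SUM(h)→e](σ[v='s'](T))) → 1

== RESULT ==
x | a
s | 5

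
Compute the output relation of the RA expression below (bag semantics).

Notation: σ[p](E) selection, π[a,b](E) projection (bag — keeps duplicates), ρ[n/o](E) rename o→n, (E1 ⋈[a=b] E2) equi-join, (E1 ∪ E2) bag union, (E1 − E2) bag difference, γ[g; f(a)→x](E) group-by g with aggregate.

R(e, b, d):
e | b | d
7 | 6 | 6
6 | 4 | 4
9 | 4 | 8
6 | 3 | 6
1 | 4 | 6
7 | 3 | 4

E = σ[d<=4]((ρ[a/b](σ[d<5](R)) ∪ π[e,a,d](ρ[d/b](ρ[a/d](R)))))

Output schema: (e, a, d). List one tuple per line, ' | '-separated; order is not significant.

Per-node cardinality:
  R → 6
  σ[d<5](R) → 2
  ρ[a/b](σ[d<5](R)) → 2
  R → 6
  ρ[a/d](R) → 6
  ρ[d/b](ρ[a/d](R)) → 6
  π[e,a,d](ρ[d/b](ρ[a/d](R))) → 6
  (ρ[a/b](σ[d<5](R)) ∪ π[e,a,d](ρ[d/b](ρ[a/d](R)))) → 8
  σ[d<=4]((ρ[a/b](σ[d<5](R)) ∪ π[e,a,d](ρ[d/b](ρ[a/d](R))))) → 7

== RESULT ==
e | a | d
1 | 6 | 4
6 | 4 | 4
6 | 4 | 4
6 | 6 | 3
7 | 3 | 4
7 | 4 | 3
9 | 8 | 4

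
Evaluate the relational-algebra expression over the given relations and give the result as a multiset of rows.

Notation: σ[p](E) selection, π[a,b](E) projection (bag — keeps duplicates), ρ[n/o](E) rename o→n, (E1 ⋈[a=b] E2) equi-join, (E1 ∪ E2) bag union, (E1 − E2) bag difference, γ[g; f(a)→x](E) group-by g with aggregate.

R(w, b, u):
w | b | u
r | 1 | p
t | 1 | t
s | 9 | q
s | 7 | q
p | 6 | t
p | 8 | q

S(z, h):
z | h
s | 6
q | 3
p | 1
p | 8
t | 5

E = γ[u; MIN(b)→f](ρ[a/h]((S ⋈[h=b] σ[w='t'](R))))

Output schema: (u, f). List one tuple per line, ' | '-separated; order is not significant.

Subexpression sizes:
  S → 5
  R → 6
  σ[w='t'](R) → 1
  (S ⋈[h=b] σ[w='t'](R)) → 1
  ρ[a/h]((S ⋈[h=b] σ[w='t'](R))) → 1
  γ[u; MIN(b)→f](ρ[a/h]((S ⋈[h=b] σ[w='t'](R)))) → 1

== RESULT ==
u | f
t | 1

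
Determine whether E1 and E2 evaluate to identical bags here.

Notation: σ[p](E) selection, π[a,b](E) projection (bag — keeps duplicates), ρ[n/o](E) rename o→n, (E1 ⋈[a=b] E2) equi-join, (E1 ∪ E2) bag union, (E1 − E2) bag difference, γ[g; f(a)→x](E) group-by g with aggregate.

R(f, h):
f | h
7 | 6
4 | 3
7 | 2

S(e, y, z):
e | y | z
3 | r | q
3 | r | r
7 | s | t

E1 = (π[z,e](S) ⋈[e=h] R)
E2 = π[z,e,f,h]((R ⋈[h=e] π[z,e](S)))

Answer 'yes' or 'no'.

E1 row counts bottom-up:
  S → 3
  π[z,e](S) → 3
  R → 3
  (π[z,e](S) ⋈[e=h] R) → 2
E2 row counts bottom-up:
  R → 3
  S → 3
  π[z,e](S) → 3
  (R ⋈[h=e] π[z,e](S)) → 2
  π[z,e,f,h]((R ⋈[h=e] π[z,e](S))) → 2

E1 and E2 produce the same multiset:
z | e | f | h
q | 3 | 4 | 3
r | 3 | 4 | 3

yes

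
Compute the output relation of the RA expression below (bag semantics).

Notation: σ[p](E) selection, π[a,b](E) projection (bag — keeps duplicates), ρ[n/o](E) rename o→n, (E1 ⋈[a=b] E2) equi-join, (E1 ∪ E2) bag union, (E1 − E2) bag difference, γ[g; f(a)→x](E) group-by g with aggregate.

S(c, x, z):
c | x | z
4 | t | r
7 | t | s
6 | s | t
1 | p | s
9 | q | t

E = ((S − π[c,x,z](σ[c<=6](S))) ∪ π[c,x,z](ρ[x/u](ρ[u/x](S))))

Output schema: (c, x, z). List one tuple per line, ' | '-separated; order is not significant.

Stepwise |·|:
  S → 5
  S → 5
  σ[c<=6](S) → 3
  π[c,x,z](σ[c<=6](S)) → 3
  (S − π[c,x,z](σ[c<=6](S))) → 2
  S → 5
  ρ[u/x](S) → 5
  ρ[x/u](ρ[u/x](S)) → 5
  π[c,x,z](ρ[x/u](ρ[u/x](S))) → 5
  ((S − π[c,x,z](σ[c<=6](S))) ∪ π[c,x,z](ρ[x/u](ρ[u/x](S)))) → 7

== RESULT ==
c | x | z
1 | p | s
4 | t | r
6 | s | t
7 | t | s
7 | t | s
9 | q | t
9 | q | t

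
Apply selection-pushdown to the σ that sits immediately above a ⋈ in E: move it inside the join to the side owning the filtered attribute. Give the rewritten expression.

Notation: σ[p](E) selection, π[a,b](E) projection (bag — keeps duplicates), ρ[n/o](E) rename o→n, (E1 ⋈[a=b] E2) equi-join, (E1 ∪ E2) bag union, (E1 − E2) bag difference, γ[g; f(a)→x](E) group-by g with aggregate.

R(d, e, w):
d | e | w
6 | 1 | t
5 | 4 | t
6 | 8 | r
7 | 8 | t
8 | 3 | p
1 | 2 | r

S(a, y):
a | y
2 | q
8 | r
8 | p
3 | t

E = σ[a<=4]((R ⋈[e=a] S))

σ filters on a, owned by the right side.
E' = (R ⋈[e=a] σ[a<=4](S))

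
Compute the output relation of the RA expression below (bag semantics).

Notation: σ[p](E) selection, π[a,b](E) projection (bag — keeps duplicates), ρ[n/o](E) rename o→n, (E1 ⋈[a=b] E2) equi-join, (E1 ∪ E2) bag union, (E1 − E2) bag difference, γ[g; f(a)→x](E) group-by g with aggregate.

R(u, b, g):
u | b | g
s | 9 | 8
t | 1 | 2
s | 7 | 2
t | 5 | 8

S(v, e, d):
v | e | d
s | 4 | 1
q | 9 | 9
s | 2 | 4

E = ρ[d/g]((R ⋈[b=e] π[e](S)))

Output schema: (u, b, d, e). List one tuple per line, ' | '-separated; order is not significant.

Per-node cardinality:
  R → 4
  S → 3
  π[e](S) → 3
  (R ⋈[b=e] π[e](S)) → 1
  ρ[d/g]((R ⋈[b=e] π[e](S))) → 1

== RESULT ==
u | b | d | e
s | 9 | 8 | 9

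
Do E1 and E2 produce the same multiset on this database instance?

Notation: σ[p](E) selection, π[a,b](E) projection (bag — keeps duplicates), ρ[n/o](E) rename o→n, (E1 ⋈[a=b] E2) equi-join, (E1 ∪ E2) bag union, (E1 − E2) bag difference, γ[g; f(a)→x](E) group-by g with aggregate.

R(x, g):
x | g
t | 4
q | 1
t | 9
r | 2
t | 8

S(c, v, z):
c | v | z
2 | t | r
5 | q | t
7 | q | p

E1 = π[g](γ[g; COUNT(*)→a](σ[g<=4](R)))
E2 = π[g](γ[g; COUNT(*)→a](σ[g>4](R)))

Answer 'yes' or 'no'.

E1 subexpression sizes:
  R → 5
  σ[g<=4](R) → 3
  γ[g; COUNT(*)→a](σ[g<=4](R)) → 3
  π[g](γ[g; COUNT(*)→a](σ[g<=4](R))) → 3
E2 subexpression sizes:
  R → 5
  σ[g>4](R) → 2
  γ[g; COUNT(*)→a](σ[g>4](R)) → 2
  π[g](γ[g; COUNT(*)→a](σ[g>4](R))) → 2

E1 result:
g
1
2
4
E2 result:
g
8
9
Witness: (1,) appears 1× in E1 but 0× in E2.

no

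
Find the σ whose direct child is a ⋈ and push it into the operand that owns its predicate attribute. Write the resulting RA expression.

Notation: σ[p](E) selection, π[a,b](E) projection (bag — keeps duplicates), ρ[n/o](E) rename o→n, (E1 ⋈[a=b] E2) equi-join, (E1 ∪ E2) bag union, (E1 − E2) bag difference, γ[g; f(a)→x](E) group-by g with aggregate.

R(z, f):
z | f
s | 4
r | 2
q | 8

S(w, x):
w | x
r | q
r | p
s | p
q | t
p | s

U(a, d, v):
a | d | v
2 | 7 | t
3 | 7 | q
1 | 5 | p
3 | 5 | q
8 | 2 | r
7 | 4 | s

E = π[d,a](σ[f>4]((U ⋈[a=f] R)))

σ filters on f, owned by the right side.
E' = π[d,a]((U ⋈[a=f] σ[f>4](R)))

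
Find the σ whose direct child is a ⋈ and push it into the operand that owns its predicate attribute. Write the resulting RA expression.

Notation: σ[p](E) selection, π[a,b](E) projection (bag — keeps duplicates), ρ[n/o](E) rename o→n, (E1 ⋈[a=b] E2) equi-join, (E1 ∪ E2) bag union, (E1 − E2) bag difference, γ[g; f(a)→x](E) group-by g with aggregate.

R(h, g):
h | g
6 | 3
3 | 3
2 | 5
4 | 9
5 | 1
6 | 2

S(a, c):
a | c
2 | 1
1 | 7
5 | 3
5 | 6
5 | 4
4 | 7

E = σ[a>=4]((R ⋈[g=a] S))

σ filters on a, owned by the right side.
E' = (R ⋈[g=a] σ[a>=4](S))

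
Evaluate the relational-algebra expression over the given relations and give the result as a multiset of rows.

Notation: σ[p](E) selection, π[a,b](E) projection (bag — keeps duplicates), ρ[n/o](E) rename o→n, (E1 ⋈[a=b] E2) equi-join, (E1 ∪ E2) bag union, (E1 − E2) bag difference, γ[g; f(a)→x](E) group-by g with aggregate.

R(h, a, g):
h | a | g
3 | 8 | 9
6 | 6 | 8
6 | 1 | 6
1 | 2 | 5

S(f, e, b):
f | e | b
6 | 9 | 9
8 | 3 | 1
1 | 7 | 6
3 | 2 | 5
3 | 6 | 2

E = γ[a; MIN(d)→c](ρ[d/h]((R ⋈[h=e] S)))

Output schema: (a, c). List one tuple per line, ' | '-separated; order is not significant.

Subexpression sizes:
  R → 4
  S → 5
  (R ⋈[h=e] S) → 3
  ρ[d/h]((R ⋈[h=e] S)) → 3
  γ[a; MIN(d)→c](ρ[d/h]((R ⋈[h=e] S))) → 3

== RESULT ==
a | c
1 | 6
6 | 6
8 | 3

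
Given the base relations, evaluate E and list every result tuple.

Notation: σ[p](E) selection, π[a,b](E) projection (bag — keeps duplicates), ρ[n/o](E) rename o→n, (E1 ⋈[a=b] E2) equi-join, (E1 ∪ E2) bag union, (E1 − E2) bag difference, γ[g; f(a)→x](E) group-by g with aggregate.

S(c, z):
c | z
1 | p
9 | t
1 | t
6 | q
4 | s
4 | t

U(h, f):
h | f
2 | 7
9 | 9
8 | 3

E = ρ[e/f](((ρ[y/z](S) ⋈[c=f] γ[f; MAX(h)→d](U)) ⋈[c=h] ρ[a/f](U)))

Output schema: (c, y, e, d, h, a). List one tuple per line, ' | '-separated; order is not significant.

Row counts bottom-up:
  S → 6
  ρ[y/z](S) → 6
  U → 3
  γ[f; MAX(h)→d](U) → 3
  (ρ[y/z](S) ⋈[c=f] γ[f; MAX(h)→d](U)) → 1
  U → 3
  ρ[a/f](U) → 3
  ((ρ[y/z](S) ⋈[c=f] γ[f; MAX(h)→d](U)) ⋈[c=h] ρ[a/f](U)) → 1
  ρ[e/f](((ρ[y/z](S) ⋈[c=f] γ[f; MAX(h)→d](U)) ⋈[c=h] ρ[a/f](U))) → 1

== RESULT ==
c | y | e | d | h | a
9 | t | 9 | 9 | 9 | 9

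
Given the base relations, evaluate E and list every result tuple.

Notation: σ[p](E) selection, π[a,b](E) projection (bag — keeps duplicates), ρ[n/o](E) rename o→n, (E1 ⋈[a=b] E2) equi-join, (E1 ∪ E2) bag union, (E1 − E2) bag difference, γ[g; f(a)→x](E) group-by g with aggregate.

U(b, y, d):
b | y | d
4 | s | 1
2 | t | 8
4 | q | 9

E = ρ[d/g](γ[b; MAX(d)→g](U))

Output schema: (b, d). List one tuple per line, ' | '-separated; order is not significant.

Subexpression sizes:
  U → 3
  γ[b; MAX(d)→g](U) → 2
  ρ[d/g](γ[b; MAX(d)→g](U)) → 2

== RESULT ==
b | d
2 | 8
4 | 9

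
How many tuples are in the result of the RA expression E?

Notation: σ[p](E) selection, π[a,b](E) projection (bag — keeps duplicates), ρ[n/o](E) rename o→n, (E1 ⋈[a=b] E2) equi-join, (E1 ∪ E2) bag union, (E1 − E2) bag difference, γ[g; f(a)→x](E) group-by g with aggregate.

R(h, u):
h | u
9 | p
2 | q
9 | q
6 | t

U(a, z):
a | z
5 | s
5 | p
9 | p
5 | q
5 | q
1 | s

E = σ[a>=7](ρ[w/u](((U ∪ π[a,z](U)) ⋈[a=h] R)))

Per-node cardinality:
  U → 6
  U → 6
  π[a,z](U) → 6
  (U ∪ π[a,z](U)) → 12
  R → 4
  ((U ∪ π[a,z](U)) ⋈[a=h] R) → 4
  ρ[w/u](((U ∪ π[a,z](U)) ⋈[a=h] R)) → 4
  σ[a>=7](ρ[w/u](((U ∪ π[a,z](U)) ⋈[a=h] R))) → 4

|E| = 4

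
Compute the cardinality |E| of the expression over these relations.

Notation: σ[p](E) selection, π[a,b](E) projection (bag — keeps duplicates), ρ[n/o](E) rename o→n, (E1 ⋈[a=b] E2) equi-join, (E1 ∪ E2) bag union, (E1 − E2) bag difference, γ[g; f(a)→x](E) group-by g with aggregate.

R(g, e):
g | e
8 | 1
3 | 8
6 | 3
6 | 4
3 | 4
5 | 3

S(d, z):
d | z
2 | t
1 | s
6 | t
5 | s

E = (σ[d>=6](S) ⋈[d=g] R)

Subexpression sizes:
  S → 4
  σ[d>=6](S) → 1
  R → 6
  (σ[d>=6](S) ⋈[d=g] R) → 2

|E| = 2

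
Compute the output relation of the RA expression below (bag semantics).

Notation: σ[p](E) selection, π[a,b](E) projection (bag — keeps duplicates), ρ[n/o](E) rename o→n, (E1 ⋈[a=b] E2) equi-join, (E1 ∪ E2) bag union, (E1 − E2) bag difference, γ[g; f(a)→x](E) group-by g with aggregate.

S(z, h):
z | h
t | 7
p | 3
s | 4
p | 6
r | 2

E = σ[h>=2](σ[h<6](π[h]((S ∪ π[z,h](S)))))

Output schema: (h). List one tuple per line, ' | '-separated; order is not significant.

Stepwise |·|:
  S → 5
  S → 5
  π[z,h](S) → 5
  (S ∪ π[z,h](S)) → 10
  π[h]((S ∪ π[z,h](S))) → 10
  σ[h<6](π[h]((S ∪ π[z,h](S)))) → 6
  σ[h>=2](σ[h<6](π[h]((S ∪ π[z,h](S))))) → 6

== RESULT ==
h
2
2
3
3
4
4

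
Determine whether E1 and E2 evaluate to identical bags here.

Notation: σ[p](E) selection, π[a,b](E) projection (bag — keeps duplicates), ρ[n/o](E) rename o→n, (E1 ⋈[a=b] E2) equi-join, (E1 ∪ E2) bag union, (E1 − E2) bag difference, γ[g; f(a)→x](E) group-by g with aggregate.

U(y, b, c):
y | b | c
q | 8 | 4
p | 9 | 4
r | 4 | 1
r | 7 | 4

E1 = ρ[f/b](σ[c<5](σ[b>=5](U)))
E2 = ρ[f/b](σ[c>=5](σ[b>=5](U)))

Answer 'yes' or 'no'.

E1 per-node cardinality:
  U → 4
  σ[b>=5](U) → 3
  σ[c<5](σ[b>=5](U)) → 3
  ρ[f/b](σ[c<5](σ[b>=5](U))) → 3
E2 per-node cardinality:
  U → 4
  σ[b>=5](U) → 3
  σ[c>=5](σ[b>=5](U)) → 0
  ρ[f/b](σ[c>=5](σ[b>=5](U))) → 0

E1 result:
y | f | c
p | 9 | 4
q | 8 | 4
r | 7 | 4
E2 result:
y | f | c
(0 rows)
Witness: ('p', 9, 4) appears 1× in E1 but 0× in E2.

no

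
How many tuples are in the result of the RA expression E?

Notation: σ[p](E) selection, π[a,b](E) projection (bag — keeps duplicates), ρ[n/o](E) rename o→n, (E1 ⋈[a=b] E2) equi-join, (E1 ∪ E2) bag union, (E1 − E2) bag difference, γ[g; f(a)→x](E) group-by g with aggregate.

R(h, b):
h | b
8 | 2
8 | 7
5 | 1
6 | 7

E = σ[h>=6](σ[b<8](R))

Row counts bottom-up:
  R → 4
  σ[b<8](R) → 4
  σ[h>=6](σ[b<8](R)) → 3

|E| = 3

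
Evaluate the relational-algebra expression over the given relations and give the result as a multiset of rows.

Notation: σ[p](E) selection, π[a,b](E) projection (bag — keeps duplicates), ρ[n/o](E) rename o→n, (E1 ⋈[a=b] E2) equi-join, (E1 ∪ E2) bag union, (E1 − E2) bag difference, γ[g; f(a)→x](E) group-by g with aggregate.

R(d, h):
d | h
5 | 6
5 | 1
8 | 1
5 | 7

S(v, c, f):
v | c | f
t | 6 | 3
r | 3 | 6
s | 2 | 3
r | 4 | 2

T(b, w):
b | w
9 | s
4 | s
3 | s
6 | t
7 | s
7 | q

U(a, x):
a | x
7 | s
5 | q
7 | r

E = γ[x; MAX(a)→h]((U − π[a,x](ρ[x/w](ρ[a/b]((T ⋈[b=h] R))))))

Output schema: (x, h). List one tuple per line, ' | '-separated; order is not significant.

Per-node cardinality:
  U → 3
  T → 6
  R → 4
  (T ⋈[b=h] R) → 3
  ρ[a/b]((T ⋈[b=h] R)) → 3
  ρ[x/w](ρ[a/b]((T ⋈[b=h] R))) → 3
  π[a,x](ρ[x/w](ρ[a/b]((T ⋈[b=h] R)))) → 3
  (U − π[a,x](ρ[x/w](ρ[a/b]((T ⋈[b=h] R))))) → 2
  γ[x; MAX(a)→h]((U − π[a,x](ρ[x/w](ρ[a/b]((T ⋈[b=h] R)))))) → 2

== RESULT ==
x | h
q | 5
r | 7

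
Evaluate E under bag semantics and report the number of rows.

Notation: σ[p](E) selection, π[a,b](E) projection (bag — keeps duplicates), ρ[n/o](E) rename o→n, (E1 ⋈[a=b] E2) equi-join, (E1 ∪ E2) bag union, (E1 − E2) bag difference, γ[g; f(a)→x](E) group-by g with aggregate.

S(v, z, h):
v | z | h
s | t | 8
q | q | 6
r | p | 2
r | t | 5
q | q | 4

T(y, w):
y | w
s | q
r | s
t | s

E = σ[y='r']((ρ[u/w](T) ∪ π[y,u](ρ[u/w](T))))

Per-node cardinality:
  T → 3
  ρ[u/w](T) → 3
  T → 3
  ρ[u/w](T) → 3
  π[y,u](ρ[u/w](T)) → 3
  (ρ[u/w](T) ∪ π[y,u](ρ[u/w](T))) → 6
  σ[y='r']((ρ[u/w](T) ∪ π[y,u](ρ[u/w](T)))) → 2

|E| = 2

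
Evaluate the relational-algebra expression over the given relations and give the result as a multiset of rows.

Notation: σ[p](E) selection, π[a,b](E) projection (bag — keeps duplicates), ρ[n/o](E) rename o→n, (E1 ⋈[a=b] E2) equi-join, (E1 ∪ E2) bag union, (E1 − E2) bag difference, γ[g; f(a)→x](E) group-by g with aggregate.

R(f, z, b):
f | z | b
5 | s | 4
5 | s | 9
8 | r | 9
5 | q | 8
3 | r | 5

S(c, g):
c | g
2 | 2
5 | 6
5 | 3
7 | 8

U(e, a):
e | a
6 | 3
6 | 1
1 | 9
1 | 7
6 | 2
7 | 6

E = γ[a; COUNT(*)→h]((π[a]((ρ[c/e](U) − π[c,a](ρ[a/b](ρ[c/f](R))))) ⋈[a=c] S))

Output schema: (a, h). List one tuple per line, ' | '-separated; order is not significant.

Per-node cardinality:
  U → 6
  ρ[c/e](U) → 6
  R → 5
  ρ[c/f](R) → 5
  ρ[a/b](ρ[c/f](R)) → 5
  π[c,a](ρ[a/b](ρ[c/f](R))) → 5
  (ρ[c/e](U) − π[c,a](ρ[a/b](ρ[c/f](R)))) → 6
  π[a]((ρ[c/e](U) − π[c,a](ρ[a/b](ρ[c/f](R))))) → 6
  S → 4
  (π[a]((ρ[c/e](U) − π[c,a](ρ[a/b](ρ[c/f](R))))) ⋈[a=c] S) → 2
  γ[a; COUNT(*)→h]((π[a]((ρ[c/e](U) − π[c,a](ρ[a/b](ρ[c/f](R))))) ⋈[a=c] S)) → 2

== RESULT ==
a | h
2 | 1
7 | 1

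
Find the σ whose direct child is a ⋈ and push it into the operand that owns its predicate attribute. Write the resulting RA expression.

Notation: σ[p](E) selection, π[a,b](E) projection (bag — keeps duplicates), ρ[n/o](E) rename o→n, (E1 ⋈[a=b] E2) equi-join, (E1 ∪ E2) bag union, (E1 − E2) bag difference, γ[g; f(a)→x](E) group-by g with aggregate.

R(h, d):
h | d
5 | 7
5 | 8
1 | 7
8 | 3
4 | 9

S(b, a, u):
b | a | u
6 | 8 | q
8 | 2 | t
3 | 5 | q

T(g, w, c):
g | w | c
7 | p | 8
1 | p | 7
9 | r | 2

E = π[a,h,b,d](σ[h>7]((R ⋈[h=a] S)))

σ filters on h, owned by the left side.
E' = π[a,h,b,d]((σ[h>7](R) ⋈[h=a] S))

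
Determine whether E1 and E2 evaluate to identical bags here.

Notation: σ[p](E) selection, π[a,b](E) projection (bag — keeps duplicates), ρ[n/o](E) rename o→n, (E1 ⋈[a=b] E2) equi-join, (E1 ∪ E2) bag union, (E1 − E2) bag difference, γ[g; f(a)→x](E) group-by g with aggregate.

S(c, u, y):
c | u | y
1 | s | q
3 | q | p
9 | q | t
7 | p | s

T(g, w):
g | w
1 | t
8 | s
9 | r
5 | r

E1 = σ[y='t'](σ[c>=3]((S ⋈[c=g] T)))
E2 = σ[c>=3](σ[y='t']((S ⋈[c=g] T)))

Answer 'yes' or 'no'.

E1 subexpression sizes:
  S → 4
  T → 4
  (S ⋈[c=g] T) → 2
  σ[c>=3]((S ⋈[c=g] T)) → 1
  σ[y='t'](σ[c>=3]((S ⋈[c=g] T))) → 1
E2 subexpression sizes:
  S → 4
  T → 4
  (S ⋈[c=g] T) → 2
  σ[y='t']((S ⋈[c=g] T)) → 1
  σ[c>=3](σ[y='t']((S ⋈[c=g] T))) → 1

E1 and E2 produce the same multiset:
c | u | y | g | w
9 | q | t | 9 | r

yes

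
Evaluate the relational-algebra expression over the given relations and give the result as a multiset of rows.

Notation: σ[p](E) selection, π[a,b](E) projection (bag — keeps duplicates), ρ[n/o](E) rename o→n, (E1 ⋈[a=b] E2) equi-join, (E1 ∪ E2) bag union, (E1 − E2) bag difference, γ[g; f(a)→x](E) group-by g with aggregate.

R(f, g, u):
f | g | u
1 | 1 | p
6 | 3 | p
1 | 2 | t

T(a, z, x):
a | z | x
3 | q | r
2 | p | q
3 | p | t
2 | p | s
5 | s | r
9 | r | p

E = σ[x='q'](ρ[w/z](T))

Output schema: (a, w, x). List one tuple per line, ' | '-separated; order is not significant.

Subexpression sizes:
  T → 6
  ρ[w/z](T) → 6
  σ[x='q'](ρ[w/z](T)) → 1

== RESULT ==
a | w | x
2 | p | q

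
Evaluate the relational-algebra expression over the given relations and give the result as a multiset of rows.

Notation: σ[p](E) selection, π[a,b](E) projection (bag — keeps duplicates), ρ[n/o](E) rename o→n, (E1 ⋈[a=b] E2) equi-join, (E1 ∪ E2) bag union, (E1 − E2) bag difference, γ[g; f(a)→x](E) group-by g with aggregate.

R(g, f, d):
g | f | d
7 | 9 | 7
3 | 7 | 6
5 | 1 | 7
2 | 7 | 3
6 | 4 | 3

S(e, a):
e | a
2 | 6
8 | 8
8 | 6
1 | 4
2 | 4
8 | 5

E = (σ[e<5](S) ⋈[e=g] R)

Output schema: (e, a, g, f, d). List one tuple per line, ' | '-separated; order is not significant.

Per-node cardinality:
  S → 6
  σ[e<5](S) → 3
  R → 5
  (σ[e<5](S) ⋈[e=g] R) → 2

== RESULT ==
e | a | g | f | d
2 | 4 | 2 | 7 | 3
2 | 6 | 2 | 7 | 3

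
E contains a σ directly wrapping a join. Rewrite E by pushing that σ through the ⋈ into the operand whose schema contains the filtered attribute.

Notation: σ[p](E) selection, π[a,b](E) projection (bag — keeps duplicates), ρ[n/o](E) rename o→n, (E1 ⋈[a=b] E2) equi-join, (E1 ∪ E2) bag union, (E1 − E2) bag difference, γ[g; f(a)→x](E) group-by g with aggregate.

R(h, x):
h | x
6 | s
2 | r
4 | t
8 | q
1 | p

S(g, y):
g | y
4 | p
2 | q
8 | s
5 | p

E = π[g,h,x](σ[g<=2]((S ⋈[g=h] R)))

σ filters on g, owned by the left side.
E' = π[g,h,x]((σ[g<=2](S) ⋈[g=h] R))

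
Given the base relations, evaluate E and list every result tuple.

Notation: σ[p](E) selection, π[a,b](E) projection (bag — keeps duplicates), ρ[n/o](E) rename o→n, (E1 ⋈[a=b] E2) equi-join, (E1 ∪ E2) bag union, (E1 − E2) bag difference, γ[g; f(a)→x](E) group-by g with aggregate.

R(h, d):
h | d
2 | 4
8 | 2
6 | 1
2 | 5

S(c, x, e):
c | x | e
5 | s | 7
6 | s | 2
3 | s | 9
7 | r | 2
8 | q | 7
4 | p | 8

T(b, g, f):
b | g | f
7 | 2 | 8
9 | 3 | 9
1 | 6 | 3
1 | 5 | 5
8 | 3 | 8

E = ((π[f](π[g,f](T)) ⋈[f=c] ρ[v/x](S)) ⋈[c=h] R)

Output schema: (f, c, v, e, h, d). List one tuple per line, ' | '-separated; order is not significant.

Subexpression sizes:
  T → 5
  π[g,f](T) → 5
  π[f](π[g,f](T)) → 5
  S → 6
  ρ[v/x](S) → 6
  (π[f](π[g,f](T)) ⋈[f=c] ρ[v/x](S)) → 4
  R → 4
  ((π[f](π[g,f](T)) ⋈[f=c] ρ[v/x](S)) ⋈[c=h] R) → 2

== RESULT ==
f | c | v | e | h | d
8 | 8 | q | 7 | 8 | 2
8 | 8 | q | 7 | 8 | 2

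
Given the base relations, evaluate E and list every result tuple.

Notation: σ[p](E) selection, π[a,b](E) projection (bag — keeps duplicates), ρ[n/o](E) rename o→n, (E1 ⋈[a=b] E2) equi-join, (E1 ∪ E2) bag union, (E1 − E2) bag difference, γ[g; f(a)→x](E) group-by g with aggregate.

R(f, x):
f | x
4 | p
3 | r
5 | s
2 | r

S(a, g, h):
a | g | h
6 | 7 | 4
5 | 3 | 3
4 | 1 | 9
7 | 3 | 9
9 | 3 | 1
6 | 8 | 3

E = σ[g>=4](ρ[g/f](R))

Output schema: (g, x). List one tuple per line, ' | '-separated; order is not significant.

Stepwise |·|:
  R → 4
  ρ[g/f](R) → 4
  σ[g>=4](ρ[g/f](R)) → 2

== RESULT ==
g | x
4 | p
5 | s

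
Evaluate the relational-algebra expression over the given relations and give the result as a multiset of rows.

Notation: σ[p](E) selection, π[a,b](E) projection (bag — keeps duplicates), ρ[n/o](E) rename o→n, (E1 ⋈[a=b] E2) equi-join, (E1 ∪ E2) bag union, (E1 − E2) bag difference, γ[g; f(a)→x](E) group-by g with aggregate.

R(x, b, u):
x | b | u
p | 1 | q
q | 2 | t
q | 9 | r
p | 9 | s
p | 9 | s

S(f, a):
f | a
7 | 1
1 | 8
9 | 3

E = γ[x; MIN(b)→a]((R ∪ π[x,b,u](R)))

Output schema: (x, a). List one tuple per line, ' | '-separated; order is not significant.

Per-node cardinality:
  R → 5
  R → 5
  π[x,b,u](R) → 5
  (R ∪ π[x,b,u](R)) → 10
  γ[x; MIN(b)→a]((R ∪ π[x,b,u](R))) → 2

== RESULT ==
x | a
p | 1
q | 2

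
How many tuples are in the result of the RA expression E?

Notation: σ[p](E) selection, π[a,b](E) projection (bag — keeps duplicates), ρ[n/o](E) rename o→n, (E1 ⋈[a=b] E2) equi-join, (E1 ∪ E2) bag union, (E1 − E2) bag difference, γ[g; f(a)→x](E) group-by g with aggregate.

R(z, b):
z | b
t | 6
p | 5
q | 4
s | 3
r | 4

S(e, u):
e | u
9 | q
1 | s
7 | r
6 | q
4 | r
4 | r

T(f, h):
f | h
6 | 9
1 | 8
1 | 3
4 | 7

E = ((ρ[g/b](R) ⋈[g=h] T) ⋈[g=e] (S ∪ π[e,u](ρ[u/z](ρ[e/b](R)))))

Row counts bottom-up:
  R → 5
  ρ[g/b](R) → 5
  T → 4
  (ρ[g/b](R) ⋈[g=h] T) → 1
  S → 6
  R → 5
  ρ[e/b](R) → 5
  ρ[u/z](ρ[e/b](R)) → 5
  π[e,u](ρ[u/z](ρ[e/b](R))) → 5
  (S ∪ π[e,u](ρ[u/z](ρ[e/b](R)))) → 11
  ((ρ[g/b](R) ⋈[g=h] T) ⋈[g=e] (S ∪ π[e,u](ρ[u/z](ρ[e/b](R))))) → 1

|E| = 1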